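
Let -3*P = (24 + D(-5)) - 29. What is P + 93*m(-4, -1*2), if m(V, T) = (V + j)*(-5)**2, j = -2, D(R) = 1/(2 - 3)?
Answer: -13948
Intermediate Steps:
D(R) = -1 (D(R) = 1/(-1) = -1)
m(V, T) = -50 + 25*V (m(V, T) = (V - 2)*(-5)**2 = (-2 + V)*25 = -50 + 25*V)
P = 2 (P = -((24 - 1) - 29)/3 = -(23 - 29)/3 = -1/3*(-6) = 2)
P + 93*m(-4, -1*2) = 2 + 93*(-50 + 25*(-4)) = 2 + 93*(-50 - 100) = 2 + 93*(-150) = 2 - 13950 = -13948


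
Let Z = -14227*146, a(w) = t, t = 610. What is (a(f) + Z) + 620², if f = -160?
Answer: -1692132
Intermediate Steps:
a(w) = 610
Z = -2077142
(a(f) + Z) + 620² = (610 - 2077142) + 620² = -2076532 + 384400 = -1692132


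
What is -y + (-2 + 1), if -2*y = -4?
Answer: -3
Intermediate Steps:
y = 2 (y = -½*(-4) = 2)
-y + (-2 + 1) = -1*2 + (-2 + 1) = -2 - 1 = -3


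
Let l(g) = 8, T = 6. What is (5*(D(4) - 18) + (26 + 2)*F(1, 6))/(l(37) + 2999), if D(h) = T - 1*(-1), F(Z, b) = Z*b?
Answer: 113/3007 ≈ 0.037579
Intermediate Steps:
D(h) = 7 (D(h) = 6 - 1*(-1) = 6 + 1 = 7)
(5*(D(4) - 18) + (26 + 2)*F(1, 6))/(l(37) + 2999) = (5*(7 - 18) + (26 + 2)*(1*6))/(8 + 2999) = (5*(-11) + 28*6)/3007 = (-55 + 168)*(1/3007) = 113*(1/3007) = 113/3007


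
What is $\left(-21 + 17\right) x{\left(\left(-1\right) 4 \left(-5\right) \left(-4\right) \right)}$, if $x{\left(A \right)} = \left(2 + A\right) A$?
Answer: $-24960$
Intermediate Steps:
$x{\left(A \right)} = A \left(2 + A\right)$
$\left(-21 + 17\right) x{\left(\left(-1\right) 4 \left(-5\right) \left(-4\right) \right)} = \left(-21 + 17\right) \left(-1\right) 4 \left(-5\right) \left(-4\right) \left(2 + \left(-1\right) 4 \left(-5\right) \left(-4\right)\right) = - 4 \left(-4\right) \left(-5\right) \left(-4\right) \left(2 + \left(-4\right) \left(-5\right) \left(-4\right)\right) = - 4 \cdot 20 \left(-4\right) \left(2 + 20 \left(-4\right)\right) = - 4 \left(- 80 \left(2 - 80\right)\right) = - 4 \left(\left(-80\right) \left(-78\right)\right) = \left(-4\right) 6240 = -24960$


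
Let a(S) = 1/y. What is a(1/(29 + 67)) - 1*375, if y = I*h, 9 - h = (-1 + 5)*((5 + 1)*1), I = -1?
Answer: -5624/15 ≈ -374.93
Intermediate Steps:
h = -15 (h = 9 - (-1 + 5)*(5 + 1)*1 = 9 - 4*6*1 = 9 - 4*6 = 9 - 1*24 = 9 - 24 = -15)
y = 15 (y = -1*(-15) = 15)
a(S) = 1/15
a(1/(29 + 67)) - 1*375 = 1/15 - 1*375 = 1/15 - 375 = -5624/15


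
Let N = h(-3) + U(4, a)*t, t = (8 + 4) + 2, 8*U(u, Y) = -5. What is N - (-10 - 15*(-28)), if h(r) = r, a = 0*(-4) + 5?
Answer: -1687/4 ≈ -421.75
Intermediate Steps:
a = 5 (a = 0 + 5 = 5)
U(u, Y) = -5/8 (U(u, Y) = (⅛)*(-5) = -5/8)
t = 14 (t = 12 + 2 = 14)
N = -47/4 (N = -3 - 5/8*14 = -3 - 35/4 = -47/4 ≈ -11.750)
N - (-10 - 15*(-28)) = -47/4 - (-10 - 15*(-28)) = -47/4 - (-10 + 420) = -47/4 - 1*410 = -47/4 - 410 = -1687/4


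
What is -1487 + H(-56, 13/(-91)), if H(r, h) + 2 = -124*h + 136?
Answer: -9347/7 ≈ -1335.3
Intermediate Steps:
H(r, h) = 134 - 124*h (H(r, h) = -2 + (-124*h + 136) = -2 + (136 - 124*h) = 134 - 124*h)
-1487 + H(-56, 13/(-91)) = -1487 + (134 - 1612/(-91)) = -1487 + (134 - 1612*(-1)/91) = -1487 + (134 - 124*(-⅐)) = -1487 + (134 + 124/7) = -1487 + 1062/7 = -9347/7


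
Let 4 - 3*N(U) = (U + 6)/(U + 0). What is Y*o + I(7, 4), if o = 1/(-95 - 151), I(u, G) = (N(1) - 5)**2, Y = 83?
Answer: 8773/246 ≈ 35.663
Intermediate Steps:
N(U) = 4/3 - (6 + U)/(3*U) (N(U) = 4/3 - (U + 6)/(3*(U + 0)) = 4/3 - (6 + U)/(3*U))
I(u, G) = 36 (I(u, G) = ((-2 + 1)/1 - 5)**2 = (1*(-1) - 5)**2 = (-1 - 5)**2 = (-6)**2 = 36)
o = -1/246 (o = 1/(-246) = -1/246 ≈ -0.0040650)
Y*o + I(7, 4) = 83*(-1/246) + 36 = -83/246 + 36 = 8773/246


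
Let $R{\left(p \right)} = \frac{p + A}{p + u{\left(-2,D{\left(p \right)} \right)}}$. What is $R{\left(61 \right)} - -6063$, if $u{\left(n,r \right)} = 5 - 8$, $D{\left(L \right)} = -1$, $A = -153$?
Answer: $\frac{175781}{29} \approx 6061.4$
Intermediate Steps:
$u{\left(n,r \right)} = -3$ ($u{\left(n,r \right)} = 5 - 8 = -3$)
$R{\left(p \right)} = \frac{-153 + p}{-3 + p}$ ($R{\left(p \right)} = \frac{p - 153}{p - 3} = \frac{-153 + p}{-3 + p}$)
$R{\left(61 \right)} - -6063 = \frac{-153 + 61}{-3 + 61} - -6063 = \frac{1}{58} \left(-92\right) + 6063 = - \frac{46}{29} + 6063 = \frac{175781}{29}$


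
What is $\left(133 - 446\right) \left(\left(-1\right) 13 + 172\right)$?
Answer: $-49767$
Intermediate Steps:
$\left(133 - 446\right) \left(\left(-1\right) 13 + 172\right) = - 313 \left(-13 + 172\right) = \left(-313\right) 159 = -49767$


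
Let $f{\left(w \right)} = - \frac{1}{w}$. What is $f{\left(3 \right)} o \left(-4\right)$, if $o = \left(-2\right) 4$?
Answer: $- \frac{32}{3} \approx -10.667$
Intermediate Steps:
$o = -8$
$f{\left(3 \right)} o \left(-4\right) = - \frac{1}{3} \left(-8\right) \left(-4\right) = \left(-1\right) \frac{1}{3} \left(-8\right) \left(-4\right) = \left(- \frac{1}{3}\right) \left(-8\right) \left(-4\right) = \frac{8}{3} \left(-4\right) = - \frac{32}{3}$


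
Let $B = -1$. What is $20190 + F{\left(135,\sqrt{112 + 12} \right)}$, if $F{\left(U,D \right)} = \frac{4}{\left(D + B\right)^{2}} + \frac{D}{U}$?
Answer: $\frac{305455010}{15129} + \frac{3602 \sqrt{31}}{226935} \approx 20190.0$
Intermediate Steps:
$F{\left(U,D \right)} = \frac{4}{\left(-1 + D\right)^{2}} + \frac{D}{U}$ ($F{\left(U,D \right)} = \frac{4}{\left(D - 1\right)^{2}} + \frac{D}{U} = \frac{4}{\left(-1 + D\right)^{2}} + \frac{D}{U}$)
$20190 + F{\left(135,\sqrt{112 + 12} \right)} = 20190 + \left(\frac{4}{\left(-1 + \sqrt{112 + 12}\right)^{2}} + \frac{\sqrt{112 + 12}}{135}\right) = 20190 + \left(\frac{4}{\left(-1 + \sqrt{124}\right)^{2}} + \sqrt{124} \cdot \frac{1}{135}\right) = 20190 + \left(\frac{4}{\left(-1 + 2 \sqrt{31}\right)^{2}} + 2 \sqrt{31} \cdot \frac{1}{135}\right) = 20190 + \left(\frac{4}{\left(-1 + 2 \sqrt{31}\right)^{2}} + \frac{2 \sqrt{31}}{135}\right) = 20190 + \frac{4}{\left(-1 + 2 \sqrt{31}\right)^{2}} + \frac{2 \sqrt{31}}{135}$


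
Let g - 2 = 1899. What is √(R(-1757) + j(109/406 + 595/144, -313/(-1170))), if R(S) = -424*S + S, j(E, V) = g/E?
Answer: 9*√151909269339835/128633 ≈ 862.35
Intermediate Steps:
g = 1901 (g = 2 + 1899 = 1901)
j(E, V) = 1901/E
R(S) = -423*S
√(R(-1757) + j(109/406 + 595/144, -313/(-1170))) = √(-423*(-1757) + 1901/(109/406 + 595/144)) = √(743211 + 1901/(109*(1/406) + 595*(1/144))) = √(743211 + 1901/(109/406 + 595/144)) = √(743211 + 1901/(128633/29232)) = √(743211 + 1901*(29232/128633)) = √(743211 + 55570032/128633) = √(95657030595/128633) = 9*√151909269339835/128633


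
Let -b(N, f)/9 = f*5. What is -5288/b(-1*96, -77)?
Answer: -5288/3465 ≈ -1.5261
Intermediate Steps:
b(N, f) = -45*f (b(N, f) = -9*f*5 = -45*f)
-5288/b(-1*96, -77) = -5288/((-45*(-77))) = -5288/3465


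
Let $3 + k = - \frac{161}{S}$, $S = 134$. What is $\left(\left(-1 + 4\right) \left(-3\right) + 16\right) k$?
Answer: $- \frac{3941}{134} \approx -29.41$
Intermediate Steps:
$k = - \frac{563}{134}$ ($k = -3 - \frac{161}{134} = - \frac{563}{134} \approx -4.2015$)
$\left(\left(-1 + 4\right) \left(-3\right) + 16\right) k = \left(\left(-1 + 4\right) \left(-3\right) + 16\right) \left(- \frac{563}{134}\right) = \left(3 \left(-3\right) + 16\right) \left(- \frac{563}{134}\right) = \left(-9 + 16\right) \left(- \frac{563}{134}\right) = 7 \left(- \frac{563}{134}\right) = - \frac{3941}{134}$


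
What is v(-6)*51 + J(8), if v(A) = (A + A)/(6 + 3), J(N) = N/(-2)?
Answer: -72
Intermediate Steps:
J(N) = -N/2 (J(N) = N*(-1/2) = -N/2)
v(A) = 2*A/9 (v(A) = (2*A)/9 = (2*A)*(1/9) = 2*A/9)
v(-6)*51 + J(8) = ((2/9)*(-6))*51 - 1/2*8 = -4/3*51 - 4 = -68 - 4 = -72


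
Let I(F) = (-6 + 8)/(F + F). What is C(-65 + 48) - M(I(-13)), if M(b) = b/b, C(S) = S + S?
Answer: -35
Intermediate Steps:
C(S) = 2*S
I(F) = 1/F (I(F) = 2/((2*F)) = 2*(1/(2*F)) = 1/F)
M(b) = 1
C(-65 + 48) - M(I(-13)) = 2*(-65 + 48) - 1*1 = 2*(-17) - 1 = -34 - 1 = -35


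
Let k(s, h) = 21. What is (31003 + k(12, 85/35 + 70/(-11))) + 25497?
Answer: 56521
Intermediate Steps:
(31003 + k(12, 85/35 + 70/(-11))) + 25497 = (31003 + 21) + 25497 = 31024 + 25497 = 56521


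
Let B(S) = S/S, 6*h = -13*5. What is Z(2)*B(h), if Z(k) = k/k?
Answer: 1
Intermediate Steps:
h = -65/6 (h = (-13*5)/6 = (1/6)*(-65) = -65/6 ≈ -10.833)
B(S) = 1
Z(k) = 1
Z(2)*B(h) = 1*1 = 1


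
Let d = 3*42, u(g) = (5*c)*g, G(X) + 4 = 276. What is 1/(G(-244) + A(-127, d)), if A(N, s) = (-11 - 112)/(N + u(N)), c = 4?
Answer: 889/241849 ≈ 0.0036758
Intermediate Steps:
G(X) = 272 (G(X) = -4 + 276 = 272)
u(g) = 20*g (u(g) = (5*4)*g = 20*g)
d = 126
A(N, s) = -41/(7*N) (A(N, s) = (-11 - 112)/(N + 20*N) = -123*1/(21*N) = -41/(7*N))
1/(G(-244) + A(-127, d)) = 1/(272 - 41/7/(-127)) = 1/(272 - 41/7*(-1/127)) = 1/(272 + 41/889) = 1/(241849/889) = 889/241849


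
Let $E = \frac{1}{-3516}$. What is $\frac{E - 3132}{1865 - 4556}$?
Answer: $\frac{11012113}{9461556} \approx 1.1639$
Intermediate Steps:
$E = - \frac{1}{3516} \approx -0.00028441$
$\frac{E - 3132}{1865 - 4556} = \frac{- \frac{1}{3516} - 3132}{1865 - 4556} = - \frac{11012113}{3516 \left(-2691\right)} = \left(- \frac{11012113}{3516}\right) \left(- \frac{1}{2691}\right) = \frac{11012113}{9461556}$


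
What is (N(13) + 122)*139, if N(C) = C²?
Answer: 40449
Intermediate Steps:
(N(13) + 122)*139 = (13² + 122)*139 = (169 + 122)*139 = 291*139 = 40449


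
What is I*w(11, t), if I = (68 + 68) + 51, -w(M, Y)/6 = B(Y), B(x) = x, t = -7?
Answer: 7854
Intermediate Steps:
w(M, Y) = -6*Y
I = 187 (I = 136 + 51 = 187)
I*w(11, t) = 187*(-6*(-7)) = 187*42 = 7854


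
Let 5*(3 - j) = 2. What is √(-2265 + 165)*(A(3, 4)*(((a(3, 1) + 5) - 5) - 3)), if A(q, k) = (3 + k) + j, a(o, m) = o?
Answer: 0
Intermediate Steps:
j = 13/5 (j = 3 - ⅕*2 = 3 - ⅖ = 13/5 ≈ 2.6000)
A(q, k) = 28/5 + k (A(q, k) = (3 + k) + 13/5 = 28/5 + k)
√(-2265 + 165)*(A(3, 4)*(((a(3, 1) + 5) - 5) - 3)) = √(-2265 + 165)*((28/5 + 4)*(((3 + 5) - 5) - 3)) = √(-2100)*(48*((8 - 5) - 3)/5) = (10*I*√21)*(48*(3 - 3)/5) = (10*I*√21)*((48/5)*0) = (10*I*√21)*0 = 0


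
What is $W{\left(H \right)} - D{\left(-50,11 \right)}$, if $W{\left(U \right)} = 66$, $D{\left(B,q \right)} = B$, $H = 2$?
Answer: $116$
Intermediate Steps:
$W{\left(H \right)} - D{\left(-50,11 \right)} = 66 - -50 = 66 + 50 = 116$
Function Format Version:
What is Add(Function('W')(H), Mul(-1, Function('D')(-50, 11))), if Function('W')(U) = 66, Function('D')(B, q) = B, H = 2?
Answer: 116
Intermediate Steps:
Add(Function('W')(H), Mul(-1, Function('D')(-50, 11))) = Add(66, Mul(-1, -50)) = Add(66, 50) = 116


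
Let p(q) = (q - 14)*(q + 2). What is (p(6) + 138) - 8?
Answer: 66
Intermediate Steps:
p(q) = (-14 + q)*(2 + q)
(p(6) + 138) - 8 = ((-28 + 6² - 12*6) + 138) - 8 = ((-28 + 36 - 72) + 138) - 8 = (-64 + 138) - 8 = 74 - 8 = 66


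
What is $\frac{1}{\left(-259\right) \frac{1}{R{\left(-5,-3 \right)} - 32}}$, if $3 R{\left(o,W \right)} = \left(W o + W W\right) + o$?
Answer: $\frac{11}{111} \approx 0.099099$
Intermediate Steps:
$R{\left(o,W \right)} = \frac{o}{3} + \frac{W^{2}}{3} + \frac{W o}{3}$ ($R{\left(o,W \right)} = \frac{\left(W o + W W\right) + o}{3} = \frac{\left(W o + W^{2}\right) + o}{3} = \frac{\left(W^{2} + W o\right) + o}{3} = \frac{o + W^{2} + W o}{3} = \frac{o}{3} + \frac{W^{2}}{3} + \frac{W o}{3}$)
$\frac{1}{\left(-259\right) \frac{1}{R{\left(-5,-3 \right)} - 32}} = \frac{1}{\left(-259\right) \frac{1}{\left(\frac{1}{3} \left(-5\right) + \frac{\left(-3\right)^{2}}{3} + \frac{1}{3} \left(-3\right) \left(-5\right)\right) - 32}} = \frac{1}{\left(-259\right) \frac{1}{\left(- \frac{5}{3} + \frac{1}{3} \cdot 9 + 5\right) - 32}} = \frac{1}{\left(-259\right) \frac{1}{\left(- \frac{5}{3} + 3 + 5\right) - 32}} = \frac{1}{\left(-259\right) \frac{1}{\frac{19}{3} - 32}} = \frac{1}{\left(-259\right) \frac{1}{- \frac{77}{3}}} = \frac{1}{\left(-259\right) \left(- \frac{3}{77}\right)} = \frac{1}{\frac{111}{11}} = \frac{11}{111}$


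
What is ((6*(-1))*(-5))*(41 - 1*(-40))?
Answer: 2430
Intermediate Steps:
((6*(-1))*(-5))*(41 - 1*(-40)) = (-6*(-5))*(41 + 40) = 30*81 = 2430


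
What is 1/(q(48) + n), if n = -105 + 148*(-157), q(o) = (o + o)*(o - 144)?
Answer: -1/32557 ≈ -3.0715e-5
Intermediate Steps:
q(o) = 2*o*(-144 + o) (q(o) = (2*o)*(-144 + o) = 2*o*(-144 + o))
n = -23341 (n = -105 - 23236 = -23341)
1/(q(48) + n) = 1/(2*48*(-144 + 48) - 23341) = 1/(2*48*(-96) - 23341) = 1/(-9216 - 23341) = 1/(-32557) = -1/32557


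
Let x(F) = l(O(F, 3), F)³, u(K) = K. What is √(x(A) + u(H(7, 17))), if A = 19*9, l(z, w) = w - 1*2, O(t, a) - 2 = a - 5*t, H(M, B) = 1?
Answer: √4826810 ≈ 2197.0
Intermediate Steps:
O(t, a) = 2 + a - 5*t (O(t, a) = 2 + (a - 5*t) = 2 + a - 5*t)
l(z, w) = -2 + w (l(z, w) = w - 2 = -2 + w)
A = 171
x(F) = (-2 + F)³
√(x(A) + u(H(7, 17))) = √((-2 + 171)³ + 1) = √(169³ + 1) = √(4826809 + 1) = √4826810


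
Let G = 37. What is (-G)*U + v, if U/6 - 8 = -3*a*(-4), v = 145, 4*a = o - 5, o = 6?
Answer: -2297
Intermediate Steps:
a = ¼ (a = (6 - 5)/4 = (¼)*1 = ¼ ≈ 0.25000)
U = 66 (U = 48 + 6*(-3*¼*(-4)) = 48 + 6*(-¾*(-4)) = 48 + 6*3 = 48 + 18 = 66)
(-G)*U + v = -1*37*66 + 145 = -37*66 + 145 = -2442 + 145 = -2297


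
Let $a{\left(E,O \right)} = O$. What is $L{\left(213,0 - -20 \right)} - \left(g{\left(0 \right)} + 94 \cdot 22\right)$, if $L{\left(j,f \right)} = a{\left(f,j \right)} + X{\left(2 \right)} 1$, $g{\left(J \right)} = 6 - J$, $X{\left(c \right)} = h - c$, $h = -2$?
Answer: $-1865$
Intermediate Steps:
$X{\left(c \right)} = -2 - c$
$L{\left(j,f \right)} = -4 + j$ ($L{\left(j,f \right)} = j + \left(-2 - 2\right) 1 = j - 4 = -4 + j$)
$L{\left(213,0 - -20 \right)} - \left(g{\left(0 \right)} + 94 \cdot 22\right) = \left(-4 + 213\right) - \left(\left(6 - 0\right) + 94 \cdot 22\right) = 209 - \left(\left(6 + 0\right) + 2068\right) = 209 - \left(6 + 2068\right) = 209 - 2074 = -1865$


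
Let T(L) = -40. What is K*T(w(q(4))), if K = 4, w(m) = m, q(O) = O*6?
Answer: -160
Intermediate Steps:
q(O) = 6*O
K*T(w(q(4))) = 4*(-40) = -160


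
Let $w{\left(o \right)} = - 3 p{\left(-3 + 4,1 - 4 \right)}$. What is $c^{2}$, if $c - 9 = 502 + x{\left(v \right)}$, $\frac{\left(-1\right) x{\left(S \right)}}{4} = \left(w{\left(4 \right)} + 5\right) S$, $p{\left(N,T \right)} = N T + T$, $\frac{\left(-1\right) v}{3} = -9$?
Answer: $3892729$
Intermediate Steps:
$v = 27$ ($v = \left(-3\right) \left(-9\right) = 27$)
$p{\left(N,T \right)} = T + N T$
$w{\left(o \right)} = 18$ ($w{\left(o \right)} = - 3 \left(1 - 4\right) \left(1 + \left(-3 + 4\right)\right) = - 3 \left(- 3 \left(1 + 1\right)\right) = - 3 \left(\left(-3\right) 2\right) = \left(-3\right) \left(-6\right) = 18$)
$x{\left(S \right)} = - 92 S$ ($x{\left(S \right)} = - 4 \left(18 + 5\right) S = - 4 \cdot 23 S = - 92 S$)
$c = -1973$ ($c = 9 + \left(502 - 2484\right) = 9 - 1982 = -1973$)
$c^{2} = \left(-1973\right)^{2} = 3892729$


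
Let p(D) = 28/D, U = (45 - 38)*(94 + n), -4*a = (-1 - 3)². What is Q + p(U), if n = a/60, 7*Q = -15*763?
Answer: -2303655/1409 ≈ -1635.0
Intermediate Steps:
a = -4 (a = -(-1 - 3)²/4 = -¼*(-4)² = -¼*16 = -4)
Q = -1635 (Q = (-15*763)/7 = (⅐)*(-11445) = -1635)
n = -1/15 (n = -4/60 = -4*1/60 = -1/15 ≈ -0.066667)
U = 9863/15 (U = (45 - 38)*(94 - 1/15) = 7*(1409/15) = 9863/15 ≈ 657.53)
Q + p(U) = -1635 + 28/(9863/15) = -1635 + 28*(15/9863) = -1635 + 60/1409 = -2303655/1409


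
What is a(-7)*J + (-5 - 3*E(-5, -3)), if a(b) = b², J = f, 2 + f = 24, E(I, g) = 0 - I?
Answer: 1058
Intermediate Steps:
E(I, g) = -I
f = 22 (f = -2 + 24 = 22)
J = 22
a(-7)*J + (-5 - 3*E(-5, -3)) = (-7)²*22 + (-5 - (-3)*(-5)) = 49*22 + (-5 - 3*5) = 1078 + (-5 - 15) = 1078 - 20 = 1058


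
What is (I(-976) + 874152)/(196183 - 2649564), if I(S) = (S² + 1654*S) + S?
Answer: -211448/2453381 ≈ -0.086186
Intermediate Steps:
I(S) = S² + 1655*S
(I(-976) + 874152)/(196183 - 2649564) = (-976*(1655 - 976) + 874152)/(196183 - 2649564) = (-976*679 + 874152)/(-2453381) = (-662704 + 874152)*(-1/2453381) = 211448*(-1/2453381) = -211448/2453381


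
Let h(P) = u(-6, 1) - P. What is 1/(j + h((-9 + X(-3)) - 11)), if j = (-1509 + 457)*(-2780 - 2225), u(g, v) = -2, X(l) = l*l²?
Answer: 1/5265305 ≈ 1.8992e-7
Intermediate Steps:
X(l) = l³
h(P) = -2 - P
j = 5265260 (j = -1052*(-5005) = 5265260)
1/(j + h((-9 + X(-3)) - 11)) = 1/(5265260 + (-2 - ((-9 + (-3)³) - 11))) = 1/(5265260 + (-2 - ((-9 - 27) - 11))) = 1/(5265260 + (-2 - (-36 - 11))) = 1/(5265260 + (-2 - 1*(-47))) = 1/(5265260 + (-2 + 47)) = 1/(5265260 + 45) = 1/5265305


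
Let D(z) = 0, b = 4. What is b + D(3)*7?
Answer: 4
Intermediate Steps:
b + D(3)*7 = 4 + 0*7 = 4 + 0 = 4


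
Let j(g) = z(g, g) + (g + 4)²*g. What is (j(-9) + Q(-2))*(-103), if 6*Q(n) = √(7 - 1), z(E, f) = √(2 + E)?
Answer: 23175 - 103*√6/6 - 103*I*√7 ≈ 23133.0 - 272.51*I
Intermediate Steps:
Q(n) = √6/6 (Q(n) = √(7 - 1)/6 = √6/6)
j(g) = √(2 + g) + g*(4 + g)² (j(g) = √(2 + g) + (g + 4)²*g = √(2 + g) + (4 + g)²*g = √(2 + g) + g*(4 + g)²)
(j(-9) + Q(-2))*(-103) = ((√(2 - 9) - 9*(4 - 9)²) + √6/6)*(-103) = ((√(-7) - 9*(-5)²) + √6/6)*(-103) = ((I*√7 - 9*25) + √6/6)*(-103) = ((I*√7 - 225) + √6/6)*(-103) = ((-225 + I*√7) + √6/6)*(-103) = (-225 + √6/6 + I*√7)*(-103) = 23175 - 103*√6/6 - 103*I*√7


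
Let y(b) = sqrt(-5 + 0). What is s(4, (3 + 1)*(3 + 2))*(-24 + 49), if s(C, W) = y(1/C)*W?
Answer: 500*I*sqrt(5) ≈ 1118.0*I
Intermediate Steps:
y(b) = I*sqrt(5) (y(b) = sqrt(-5) = I*sqrt(5))
s(C, W) = I*W*sqrt(5) (s(C, W) = (I*sqrt(5))*W = I*W*sqrt(5))
s(4, (3 + 1)*(3 + 2))*(-24 + 49) = (I*((3 + 1)*(3 + 2))*sqrt(5))*(-24 + 49) = (I*(4*5)*sqrt(5))*25 = (I*20*sqrt(5))*25 = (20*I*sqrt(5))*25 = 500*I*sqrt(5)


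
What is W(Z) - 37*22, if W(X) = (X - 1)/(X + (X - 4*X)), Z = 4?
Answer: -6515/8 ≈ -814.38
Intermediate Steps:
W(X) = -(-1 + X)/(2*X) (W(X) = (-1 + X)/(X - 3*X) = (-1 + X)/((-2*X)) = (-1 + X)*(-1/(2*X)) = -(-1 + X)/(2*X))
W(Z) - 37*22 = (½)*(1 - 1*4)/4 - 37*22 = (½)*(¼)*(1 - 4) - 814 = (½)*(¼)*(-3) - 814 = -3/8 - 814 = -6515/8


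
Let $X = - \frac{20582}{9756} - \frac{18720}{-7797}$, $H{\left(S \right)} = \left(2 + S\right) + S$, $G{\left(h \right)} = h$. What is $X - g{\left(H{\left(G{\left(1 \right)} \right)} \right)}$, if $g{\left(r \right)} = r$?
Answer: $- \frac{47019277}{12677922} \approx -3.7088$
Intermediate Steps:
$H{\left(S \right)} = 2 + 2 S$
$X = \frac{3692411}{12677922}$ ($X = \left(-20582\right) \frac{1}{9756} - - \frac{6240}{2599} = - \frac{10291}{4878} + \frac{6240}{2599} = \frac{3692411}{12677922} \approx 0.29125$)
$X - g{\left(H{\left(G{\left(1 \right)} \right)} \right)} = \frac{3692411}{12677922} - \left(2 + 2 \cdot 1\right) = \frac{3692411}{12677922} - \left(2 + 2\right) = \frac{3692411}{12677922} - 4 = - \frac{47019277}{12677922}$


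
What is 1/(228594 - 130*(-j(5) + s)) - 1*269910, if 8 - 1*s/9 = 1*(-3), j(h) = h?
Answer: -58401506339/216374 ≈ -2.6991e+5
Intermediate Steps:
s = 99 (s = 72 - 9*(-3) = 72 + 27 = 99)
1/(228594 - 130*(-j(5) + s)) - 1*269910 = 1/(228594 - 130*(-1*5 + 99)) - 1*269910 = 1/(228594 - 130*(-5 + 99)) - 269910 = 1/(228594 - 130*94) - 269910 = 1/(228594 - 12220) - 269910 = 1/216374 - 269910 = -58401506339/216374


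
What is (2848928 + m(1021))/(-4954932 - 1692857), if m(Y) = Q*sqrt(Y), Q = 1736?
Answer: -2848928/6647789 - 1736*sqrt(1021)/6647789 ≈ -0.43690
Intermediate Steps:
m(Y) = 1736*sqrt(Y)
(2848928 + m(1021))/(-4954932 - 1692857) = (2848928 + 1736*sqrt(1021))/(-4954932 - 1692857) = (2848928 + 1736*sqrt(1021))/(-6647789) = (2848928 + 1736*sqrt(1021))*(-1/6647789) = -2848928/6647789 - 1736*sqrt(1021)/6647789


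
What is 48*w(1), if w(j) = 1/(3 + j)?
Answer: 12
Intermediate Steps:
48*w(1) = 48/(3 + 1) = 48/4 = 48*(1/4) = 12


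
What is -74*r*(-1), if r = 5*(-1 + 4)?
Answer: 1110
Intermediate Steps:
r = 15 (r = 5*3 = 15)
-74*r*(-1) = -74*15*(-1) = -1110*(-1) = 1110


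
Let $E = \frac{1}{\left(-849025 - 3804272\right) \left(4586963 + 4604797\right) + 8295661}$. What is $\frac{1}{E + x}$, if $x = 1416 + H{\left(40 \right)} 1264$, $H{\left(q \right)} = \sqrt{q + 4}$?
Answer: $- \frac{2590490372244676061502929448037}{124939145755817161254798105295149295} + \frac{4624830269092190107067071647968 \sqrt{11}}{124939145755817161254798105295149295} \approx 0.00010204$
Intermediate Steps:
$H{\left(q \right)} = \sqrt{4 + q}$
$x = 1416 + 2528 \sqrt{11}$ ($x = 1416 + \sqrt{4 + 40} \cdot 1264 = 1416 + \sqrt{44} \cdot 1264 = 1416 + 2 \sqrt{11} \cdot 1264 = 1416 + 2528 \sqrt{11} \approx 9800.4$)
$E = - \frac{1}{42771980937059}$ ($E = \frac{1}{\left(-4653297\right) 9191760 + 8295661} = \frac{1}{-42771989232720 + 8295661} = \frac{1}{-42771980937059} = - \frac{1}{42771980937059} \approx -2.338 \cdot 10^{-14}$)
$\frac{1}{E + x} = \frac{1}{- \frac{1}{42771980937059} + \left(1416 + 2528 \sqrt{11}\right)} = \frac{1}{\frac{60565125006875543}{42771980937059} + 2528 \sqrt{11}}$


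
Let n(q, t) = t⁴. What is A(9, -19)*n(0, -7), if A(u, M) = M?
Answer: -45619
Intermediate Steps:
A(9, -19)*n(0, -7) = -19*(-7)⁴ = -19*2401 = -45619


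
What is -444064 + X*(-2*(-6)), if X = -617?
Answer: -451468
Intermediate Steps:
-444064 + X*(-2*(-6)) = -444064 - (-1234)*(-6) = -444064 - 617*12 = -444064 - 7404 = -451468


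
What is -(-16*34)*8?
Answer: 4352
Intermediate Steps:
-(-16*34)*8 = -(-544)*8 = -1*(-4352) = 4352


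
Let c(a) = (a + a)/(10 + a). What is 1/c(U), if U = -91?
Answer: 81/182 ≈ 0.44506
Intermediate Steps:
c(a) = 2*a/(10 + a) (c(a) = (2*a)/(10 + a) = 2*a/(10 + a))
1/c(U) = 1/(2*(-91)/(10 - 91)) = 1/(2*(-91)/(-81)) = 1/(2*(-91)*(-1/81)) = 1/(182/81) = 81/182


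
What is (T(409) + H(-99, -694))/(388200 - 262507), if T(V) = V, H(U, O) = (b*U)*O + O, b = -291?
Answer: -19993731/125693 ≈ -159.07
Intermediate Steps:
H(U, O) = O - 291*O*U (H(U, O) = (-291*U)*O + O = -291*O*U + O = O - 291*O*U)
(T(409) + H(-99, -694))/(388200 - 262507) = (409 - 694*(1 - 291*(-99)))/(388200 - 262507) = (409 - 694*(1 + 28809))/125693 = (409 - 694*28810)*(1/125693) = (409 - 19994140)*(1/125693) = -19993731*1/125693 = -19993731/125693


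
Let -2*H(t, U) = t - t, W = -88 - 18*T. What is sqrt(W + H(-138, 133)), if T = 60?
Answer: 4*I*sqrt(73) ≈ 34.176*I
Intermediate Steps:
W = -1168 (W = -88 - 18*60 = -88 - 1080 = -1168)
H(t, U) = 0 (H(t, U) = -(t - t)/2 = -1/2*0 = 0)
sqrt(W + H(-138, 133)) = sqrt(-1168 + 0) = sqrt(-1168) = 4*I*sqrt(73)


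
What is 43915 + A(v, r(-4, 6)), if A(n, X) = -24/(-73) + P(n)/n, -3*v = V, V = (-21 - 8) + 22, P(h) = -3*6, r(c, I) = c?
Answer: 22436791/511 ≈ 43908.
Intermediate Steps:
P(h) = -18
V = -7 (V = -29 + 22 = -7)
v = 7/3 (v = -1/3*(-7) = 7/3 ≈ 2.3333)
A(n, X) = 24/73 - 18/n (A(n, X) = -24/(-73) - 18/n = -24*(-1/73) - 18/n = 24/73 - 18/n)
43915 + A(v, r(-4, 6)) = 43915 + (24/73 - 18/7/3) = 43915 + (24/73 - 18*3/7) = 43915 + (24/73 - 54/7) = 43915 - 3774/511 = 22436791/511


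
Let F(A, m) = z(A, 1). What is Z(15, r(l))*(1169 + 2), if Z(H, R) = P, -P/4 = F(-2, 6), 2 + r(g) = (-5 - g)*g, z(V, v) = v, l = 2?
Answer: -4684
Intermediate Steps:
F(A, m) = 1
r(g) = -2 + g*(-5 - g) (r(g) = -2 + (-5 - g)*g = -2 + g*(-5 - g))
P = -4 (P = -4*1 = -4)
Z(H, R) = -4
Z(15, r(l))*(1169 + 2) = -4*(1169 + 2) = -4*1171 = -4684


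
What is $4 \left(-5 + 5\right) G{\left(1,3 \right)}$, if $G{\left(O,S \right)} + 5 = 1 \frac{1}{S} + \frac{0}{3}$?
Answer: $0$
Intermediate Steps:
$G{\left(O,S \right)} = -5 + \frac{1}{S}$ ($G{\left(O,S \right)} = -5 + \left(1 \frac{1}{S} + \frac{0}{3}\right) = -5 + \left(\frac{1}{S} + 0 \cdot \frac{1}{3}\right) = -5 + \left(\frac{1}{S} + 0\right) = -5 + \frac{1}{S}$)
$4 \left(-5 + 5\right) G{\left(1,3 \right)} = 4 \left(-5 + 5\right) \left(-5 + \frac{1}{3}\right) = 4 \cdot 0 \left(-5 + \frac{1}{3}\right) = 0 \left(- \frac{14}{3}\right) = 0$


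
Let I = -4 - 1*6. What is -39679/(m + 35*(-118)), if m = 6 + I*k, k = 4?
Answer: 39679/4164 ≈ 9.5291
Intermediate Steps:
I = -10 (I = -4 - 6 = -10)
m = -34 (m = 6 - 10*4 = 6 - 40 = -34)
-39679/(m + 35*(-118)) = -39679/(-34 + 35*(-118)) = -39679/(-34 - 4130) = -39679/(-4164) = -39679*(-1/4164) = 39679/4164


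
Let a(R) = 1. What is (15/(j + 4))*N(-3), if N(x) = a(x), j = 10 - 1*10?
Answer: 15/4 ≈ 3.7500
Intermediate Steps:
j = 0 (j = 10 - 10 = 0)
N(x) = 1
(15/(j + 4))*N(-3) = (15/(0 + 4))*1 = (15/4)*1 = 15/4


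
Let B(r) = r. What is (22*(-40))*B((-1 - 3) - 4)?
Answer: 7040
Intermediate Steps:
(22*(-40))*B((-1 - 3) - 4) = (22*(-40))*((-1 - 3) - 4) = -880*(-4 - 4) = -880*(-8) = 7040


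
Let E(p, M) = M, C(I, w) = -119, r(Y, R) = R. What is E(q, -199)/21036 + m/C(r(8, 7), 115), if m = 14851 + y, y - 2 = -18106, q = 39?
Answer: 68406427/2503284 ≈ 27.327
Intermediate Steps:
y = -18104 (y = 2 - 18106 = -18104)
m = -3253 (m = 14851 - 18104 = -3253)
E(q, -199)/21036 + m/C(r(8, 7), 115) = -199/21036 - 3253/(-119) = -199*1/21036 - 3253*(-1/119) = -199/21036 + 3253/119 = 68406427/2503284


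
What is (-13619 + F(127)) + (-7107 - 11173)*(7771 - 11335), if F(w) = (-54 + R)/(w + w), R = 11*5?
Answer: 16544620455/254 ≈ 6.5136e+7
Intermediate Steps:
R = 55
F(w) = 1/(2*w) (F(w) = (-54 + 55)/(w + w) = 1/(2*w))
(-13619 + F(127)) + (-7107 - 11173)*(7771 - 11335) = (-13619 + (1/2)/127) + (-7107 - 11173)*(7771 - 11335) = (-13619 + (1/2)*(1/127)) - 18280*(-3564) = (-13619 + 1/254) + 65149920 = -3459225/254 + 65149920 = 16544620455/254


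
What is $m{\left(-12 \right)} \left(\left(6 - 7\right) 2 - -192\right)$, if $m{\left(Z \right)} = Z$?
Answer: $-2280$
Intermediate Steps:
$m{\left(-12 \right)} \left(\left(6 - 7\right) 2 - -192\right) = - 12 \left(\left(6 - 7\right) 2 - -192\right) = - 12 \left(\left(-1\right) 2 + 192\right) = - 12 \left(-2 + 192\right) = \left(-12\right) 190 = -2280$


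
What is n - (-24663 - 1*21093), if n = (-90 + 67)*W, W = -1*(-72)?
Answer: 44100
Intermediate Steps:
W = 72
n = -1656 (n = (-90 + 67)*72 = -23*72 = -1656)
n - (-24663 - 1*21093) = -1656 - (-24663 - 1*21093) = -1656 - (-24663 - 21093) = -1656 - 1*(-45756) = -1656 + 45756 = 44100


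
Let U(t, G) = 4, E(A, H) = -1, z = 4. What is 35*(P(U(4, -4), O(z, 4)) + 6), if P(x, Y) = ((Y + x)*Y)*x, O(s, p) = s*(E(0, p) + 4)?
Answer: 27090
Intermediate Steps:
O(s, p) = 3*s (O(s, p) = s*(-1 + 4) = s*3 = 3*s)
P(x, Y) = Y*x*(Y + x) (P(x, Y) = (Y*(Y + x))*x = Y*x*(Y + x))
35*(P(U(4, -4), O(z, 4)) + 6) = 35*((3*4)*4*(3*4 + 4) + 6) = 35*(12*4*(12 + 4) + 6) = 35*(12*4*16 + 6) = 35*(768 + 6) = 35*774 = 27090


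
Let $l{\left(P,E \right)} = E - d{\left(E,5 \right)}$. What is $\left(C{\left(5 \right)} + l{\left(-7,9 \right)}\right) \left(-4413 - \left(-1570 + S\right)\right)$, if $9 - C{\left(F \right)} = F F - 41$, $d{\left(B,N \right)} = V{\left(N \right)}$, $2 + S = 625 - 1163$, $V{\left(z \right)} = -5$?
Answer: $-89817$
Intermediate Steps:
$S = -540$ ($S = -2 + \left(625 - 1163\right) = -2 - 538 = -540$)
$d{\left(B,N \right)} = -5$
$l{\left(P,E \right)} = 5 + E$ ($l{\left(P,E \right)} = E - -5 = E + 5 = 5 + E$)
$C{\left(F \right)} = 50 - F^{2}$ ($C{\left(F \right)} = 9 - \left(F F - 41\right) = 9 - \left(F^{2} - 41\right) = 9 - \left(-41 + F^{2}\right) = 50 - F^{2}$)
$\left(C{\left(5 \right)} + l{\left(-7,9 \right)}\right) \left(-4413 - \left(-1570 + S\right)\right) = \left(\left(50 - 5^{2}\right) + \left(5 + 9\right)\right) \left(-4413 + \left(1570 - -540\right)\right) = \left(\left(50 - 25\right) + 14\right) \left(-4413 + \left(1570 + 540\right)\right) = \left(\left(50 - 25\right) + 14\right) \left(-4413 + 2110\right) = \left(25 + 14\right) \left(-2303\right) = 39 \left(-2303\right) = -89817$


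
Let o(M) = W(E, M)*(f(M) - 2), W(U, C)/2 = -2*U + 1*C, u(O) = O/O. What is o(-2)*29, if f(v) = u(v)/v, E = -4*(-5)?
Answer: 6090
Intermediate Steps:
u(O) = 1
E = 20
f(v) = 1/v
W(U, C) = -4*U + 2*C (W(U, C) = 2*(-2*U + 1*C) = 2*(-2*U + C) = 2*(C - 2*U) = -4*U + 2*C)
o(M) = (-80 + 2*M)*(-2 + 1/M) (o(M) = (-4*20 + 2*M)*(1/M - 2) = (-80 + 2*M)*(-2 + 1/M))
o(-2)*29 = (162 - 80/(-2) - 4*(-2))*29 = (162 - 80*(-1/2) + 8)*29 = (162 + 40 + 8)*29 = 210*29 = 6090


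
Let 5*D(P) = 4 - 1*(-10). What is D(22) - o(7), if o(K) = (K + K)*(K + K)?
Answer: -966/5 ≈ -193.20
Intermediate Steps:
D(P) = 14/5 (D(P) = (4 - 1*(-10))/5 = (4 + 10)/5 = (1/5)*14 = 14/5)
o(K) = 4*K**2 (o(K) = (2*K)*(2*K) = 4*K**2)
D(22) - o(7) = 14/5 - 4*7**2 = 14/5 - 4*49 = 14/5 - 1*196 = 14/5 - 196 = -966/5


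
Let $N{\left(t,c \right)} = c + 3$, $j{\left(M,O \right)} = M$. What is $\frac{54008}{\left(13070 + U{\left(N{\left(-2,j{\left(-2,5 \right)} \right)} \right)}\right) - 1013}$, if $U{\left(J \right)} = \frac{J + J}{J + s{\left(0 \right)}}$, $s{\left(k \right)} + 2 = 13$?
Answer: $\frac{324048}{72343} \approx 4.4793$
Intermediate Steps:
$s{\left(k \right)} = 11$ ($s{\left(k \right)} = -2 + 13 = 11$)
$N{\left(t,c \right)} = 3 + c$
$U{\left(J \right)} = \frac{2 J}{11 + J}$ ($U{\left(J \right)} = \frac{J + J}{J + 11} = \frac{2 J}{11 + J}$)
$\frac{54008}{\left(13070 + U{\left(N{\left(-2,j{\left(-2,5 \right)} \right)} \right)}\right) - 1013} = \frac{54008}{\left(13070 + \frac{2 \left(3 - 2\right)}{11 + \left(3 - 2\right)}\right) - 1013} = \frac{54008}{\left(13070 + 2 \cdot 1 \frac{1}{11 + 1}\right) - 1013} = \frac{54008}{\left(13070 + 2 \cdot 1 \cdot \frac{1}{12}\right) - 1013} = \frac{54008}{\left(13070 + \frac{1}{6}\right) - 1013} = \frac{54008}{\frac{78421}{6} - 1013} = \frac{54008}{\frac{72343}{6}} = 54008 \cdot \frac{6}{72343} = \frac{324048}{72343}$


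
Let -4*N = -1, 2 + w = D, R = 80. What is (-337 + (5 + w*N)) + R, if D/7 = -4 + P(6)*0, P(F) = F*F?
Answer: -519/2 ≈ -259.50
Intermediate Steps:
P(F) = F**2
D = -28 (D = 7*(-4 + 6**2*0) = 7*(-4 + 36*0) = 7*(-4 + 0) = 7*(-4) = -28)
w = -30 (w = -2 - 28 = -30)
N = 1/4 (N = -1/4*(-1) = 1/4 ≈ 0.25000)
(-337 + (5 + w*N)) + R = (-337 + (5 - 30*1/4)) + 80 = (-337 + (5 - 15/2)) + 80 = (-337 - 5/2) + 80 = -679/2 + 80 = -519/2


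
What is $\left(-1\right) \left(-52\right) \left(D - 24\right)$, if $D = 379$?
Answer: $18460$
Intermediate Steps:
$\left(-1\right) \left(-52\right) \left(D - 24\right) = \left(-1\right) \left(-52\right) \left(379 - 24\right) = 52 \cdot 355 = 18460$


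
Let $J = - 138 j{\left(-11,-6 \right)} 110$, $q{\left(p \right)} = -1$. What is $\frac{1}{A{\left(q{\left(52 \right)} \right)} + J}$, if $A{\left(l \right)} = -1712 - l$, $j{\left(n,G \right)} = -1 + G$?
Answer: $\frac{1}{104549} \approx 9.5649 \cdot 10^{-6}$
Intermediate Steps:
$J = 106260$ ($J = - 138 \left(-1 - 6\right) 110 = \left(-138\right) \left(-7\right) 110 = 966 \cdot 110 = 106260$)
$\frac{1}{A{\left(q{\left(52 \right)} \right)} + J} = \frac{1}{\left(-1712 - -1\right) + 106260} = \frac{1}{\left(-1712 + 1\right) + 106260} = \frac{1}{-1711 + 106260} = \frac{1}{104549}$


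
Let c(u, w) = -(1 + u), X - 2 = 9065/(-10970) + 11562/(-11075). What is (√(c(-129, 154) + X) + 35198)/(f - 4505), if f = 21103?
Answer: 17599/8299 + √3026010687885174/80661466580 ≈ 2.1213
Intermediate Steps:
X = 3151097/24298550 (X = 2 + (9065/(-10970) + 11562/(-11075)) = 2 + (9065*(-1/10970) + 11562*(-1/11075)) = 2 + (-1813/2194 - 11562/11075) = 2 - 45446003/24298550 = 3151097/24298550 ≈ 0.12968)
c(u, w) = -1 - u
(√(c(-129, 154) + X) + 35198)/(f - 4505) = (√((-1 - 1*(-129)) + 3151097/24298550) + 35198)/(21103 - 4505) = (√((-1 + 129) + 3151097/24298550) + 35198)/16598 = (√(128 + 3151097/24298550) + 35198)*(1/16598) = (√(3113365497/24298550) + 35198)*(1/16598) = (√3026010687885174/4859710 + 35198)*(1/16598) = (35198 + √3026010687885174/4859710)*(1/16598) = 17599/8299 + √3026010687885174/80661466580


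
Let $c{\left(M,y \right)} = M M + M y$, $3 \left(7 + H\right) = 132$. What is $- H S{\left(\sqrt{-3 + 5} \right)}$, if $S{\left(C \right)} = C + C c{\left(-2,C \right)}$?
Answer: $148 - 185 \sqrt{2} \approx -113.63$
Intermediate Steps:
$H = 37$ ($H = -7 + \frac{1}{3} \cdot 132 = -7 + 44 = 37$)
$c{\left(M,y \right)} = M^{2} + M y$
$S{\left(C \right)} = C + C \left(4 - 2 C\right)$ ($S{\left(C \right)} = C + C \left(- 2 \left(-2 + C\right)\right) = C + C \left(4 - 2 C\right)$)
$- H S{\left(\sqrt{-3 + 5} \right)} = - 37 \sqrt{-3 + 5} \left(5 - 2 \sqrt{-3 + 5}\right) = - 37 \sqrt{2} \left(5 - 2 \sqrt{2}\right)$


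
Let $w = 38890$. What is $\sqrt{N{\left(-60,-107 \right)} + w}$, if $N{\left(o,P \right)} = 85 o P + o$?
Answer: $\sqrt{584530} \approx 764.55$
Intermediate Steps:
$N{\left(o,P \right)} = o + 85 P o$ ($N{\left(o,P \right)} = 85 P o + o = o + 85 P o$)
$\sqrt{N{\left(-60,-107 \right)} + w} = \sqrt{- 60 \left(1 + 85 \left(-107\right)\right) + 38890} = \sqrt{- 60 \left(1 - 9095\right) + 38890} = \sqrt{\left(-60\right) \left(-9094\right) + 38890} = \sqrt{545640 + 38890} = \sqrt{584530}$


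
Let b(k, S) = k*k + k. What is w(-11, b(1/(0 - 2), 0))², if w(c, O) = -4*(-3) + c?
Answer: 1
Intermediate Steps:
b(k, S) = k + k² (b(k, S) = k² + k = k + k²)
w(c, O) = 12 + c
w(-11, b(1/(0 - 2), 0))² = (12 - 11)² = 1² = 1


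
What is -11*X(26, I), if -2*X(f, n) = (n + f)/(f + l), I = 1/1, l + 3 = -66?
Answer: -297/86 ≈ -3.4535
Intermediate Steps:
l = -69 (l = -3 - 66 = -69)
I = 1
X(f, n) = -(f + n)/(2*(-69 + f)) (X(f, n) = -(n + f)/(2*(f - 69)) = -(f + n)/(2*(-69 + f)))
-11*X(26, I) = -11*(-1*26 - 1*1)/(2*(-69 + 26)) = -11*(-26 - 1)/(2*(-43)) = -11*(-1)*(-27)/(2*43) = -11*27/86 = -297/86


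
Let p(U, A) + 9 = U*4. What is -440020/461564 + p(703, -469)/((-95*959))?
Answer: -10345446498/10512697055 ≈ -0.98409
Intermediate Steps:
p(U, A) = -9 + 4*U (p(U, A) = -9 + U*4 = -9 + 4*U)
-440020/461564 + p(703, -469)/((-95*959)) = -440020/461564 + (-9 + 4*703)/((-95*959)) = -440020*1/461564 + (-9 + 2812)/(-91105) = -110005/115391 + 2803*(-1/91105) = -110005/115391 - 2803/91105 = -10345446498/10512697055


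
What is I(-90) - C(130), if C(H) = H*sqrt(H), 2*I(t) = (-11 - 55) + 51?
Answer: -15/2 - 130*sqrt(130) ≈ -1489.7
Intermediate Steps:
I(t) = -15/2 (I(t) = ((-11 - 55) + 51)/2 = (-66 + 51)/2 = (1/2)*(-15) = -15/2)
C(H) = H**(3/2)
I(-90) - C(130) = -15/2 - 130**(3/2) = -15/2 - 130*sqrt(130)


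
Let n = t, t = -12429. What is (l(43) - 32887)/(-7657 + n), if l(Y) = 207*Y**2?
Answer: -174928/10043 ≈ -17.418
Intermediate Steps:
n = -12429
(l(43) - 32887)/(-7657 + n) = (207*43**2 - 32887)/(-7657 - 12429) = (207*1849 - 32887)/(-20086) = (382743 - 32887)*(-1/20086) = 349856*(-1/20086) = -174928/10043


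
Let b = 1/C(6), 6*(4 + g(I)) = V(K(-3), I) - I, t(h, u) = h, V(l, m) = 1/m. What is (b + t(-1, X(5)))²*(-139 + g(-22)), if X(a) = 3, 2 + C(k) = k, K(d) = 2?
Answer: -55179/704 ≈ -78.379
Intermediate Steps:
C(k) = -2 + k
g(I) = -4 - I/6 + 1/(6*I) (g(I) = -4 + (1/I - I)/6 = -4 + (-I/6 + 1/(6*I)) = -4 - I/6 + 1/(6*I))
b = ¼ (b = 1/(-2 + 6) = 1/4 = ¼ ≈ 0.25000)
(b + t(-1, X(5)))²*(-139 + g(-22)) = (¼ - 1)²*(-139 + (⅙)*(1 - 1*(-22)*(24 - 22))/(-22)) = (-¾)²*(-139 + (⅙)*(-1/22)*(1 - 1*(-22)*2)) = 9*(-139 + (⅙)*(-1/22)*(1 + 44))/16 = 9*(-139 + (⅙)*(-1/22)*45)/16 = 9*(-139 - 15/44)/16 = (9/16)*(-6131/44) = -55179/704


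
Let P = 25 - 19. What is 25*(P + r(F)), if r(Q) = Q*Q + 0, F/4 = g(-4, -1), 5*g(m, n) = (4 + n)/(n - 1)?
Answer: 186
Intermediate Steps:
P = 6
g(m, n) = (4 + n)/(5*(-1 + n)) (g(m, n) = ((4 + n)/(n - 1))/5 = ((4 + n)/(-1 + n))/5 = (4 + n)/(5*(-1 + n)))
F = -6/5 (F = 4*((4 - 1)/(5*(-1 - 1))) = 4*((⅕)*3/(-2)) = 4*((⅕)*(-½)*3) = 4*(-3/10) = -6/5 ≈ -1.2000)
r(Q) = Q² (r(Q) = Q² + 0 = Q²)
25*(P + r(F)) = 25*(6 + (-6/5)²) = 25*(6 + 36/25) = 25*(186/25) = 186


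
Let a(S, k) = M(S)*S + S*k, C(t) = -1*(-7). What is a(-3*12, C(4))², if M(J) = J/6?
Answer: 1296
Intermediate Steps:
M(J) = J/6 (M(J) = J*(⅙) = J/6)
C(t) = 7
a(S, k) = S²/6 + S*k (a(S, k) = (S/6)*S + S*k = S²/6 + S*k)
a(-3*12, C(4))² = ((-3*12)*(-3*12 + 6*7)/6)² = ((⅙)*(-36)*(-36 + 42))² = ((⅙)*(-36)*6)² = (-36)² = 1296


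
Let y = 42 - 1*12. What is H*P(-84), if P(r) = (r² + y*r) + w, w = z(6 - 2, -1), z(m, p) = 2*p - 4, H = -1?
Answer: -4530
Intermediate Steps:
z(m, p) = -4 + 2*p
y = 30 (y = 42 - 12 = 30)
w = -6 (w = -4 + 2*(-1) = -4 - 2 = -6)
P(r) = -6 + r² + 30*r (P(r) = (r² + 30*r) - 6 = -6 + r² + 30*r)
H*P(-84) = -(-6 + (-84)² + 30*(-84)) = -(-6 + 7056 - 2520) = -1*4530 = -4530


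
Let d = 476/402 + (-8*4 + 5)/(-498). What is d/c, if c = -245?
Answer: -41317/8174670 ≈ -0.0050543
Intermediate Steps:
d = 41317/33366 (d = 476*(1/402) + (-32 + 5)*(-1/498) = 238/201 - 27*(-1/498) = 238/201 + 9/166 = 41317/33366 ≈ 1.2383)
d/c = (41317/33366)/(-245) = (41317/33366)*(-1/245) = -41317/8174670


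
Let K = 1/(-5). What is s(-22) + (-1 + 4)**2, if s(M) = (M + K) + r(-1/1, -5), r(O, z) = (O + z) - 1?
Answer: -101/5 ≈ -20.200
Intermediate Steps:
K = -1/5 ≈ -0.20000
r(O, z) = -1 + O + z
s(M) = -36/5 + M (s(M) = (M - 1/5) + (-1 - 1/1 - 5) = (-1/5 + M) + (-1 - 1*1 - 5) = (-1/5 + M) + (-1 - 1 - 5) = (-1/5 + M) - 7 = -36/5 + M)
s(-22) + (-1 + 4)**2 = (-36/5 - 22) + (-1 + 4)**2 = -146/5 + 3**2 = -146/5 + 9 = -101/5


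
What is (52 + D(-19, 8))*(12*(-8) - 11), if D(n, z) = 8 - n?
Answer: -8453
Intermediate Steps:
(52 + D(-19, 8))*(12*(-8) - 11) = (52 + (8 - 1*(-19)))*(12*(-8) - 11) = (52 + (8 + 19))*(-96 - 11) = (52 + 27)*(-107) = 79*(-107) = -8453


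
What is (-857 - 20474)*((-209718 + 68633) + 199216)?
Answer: -1239992361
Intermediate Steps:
(-857 - 20474)*((-209718 + 68633) + 199216) = -21331*(-141085 + 199216) = -21331*58131 = -1239992361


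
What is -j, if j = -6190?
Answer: 6190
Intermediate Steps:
-j = -1*(-6190) = 6190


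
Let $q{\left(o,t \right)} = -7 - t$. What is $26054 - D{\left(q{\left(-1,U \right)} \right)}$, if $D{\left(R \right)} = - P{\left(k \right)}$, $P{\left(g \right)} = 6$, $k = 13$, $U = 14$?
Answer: $26060$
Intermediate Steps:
$D{\left(R \right)} = -6$ ($D{\left(R \right)} = \left(-1\right) 6 = -6$)
$26054 - D{\left(q{\left(-1,U \right)} \right)} = 26054 - -6 = 26054 + 6 = 26060$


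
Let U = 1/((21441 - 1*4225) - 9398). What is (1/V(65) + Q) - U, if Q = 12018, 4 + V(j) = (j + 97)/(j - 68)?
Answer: 1362370529/113361 ≈ 12018.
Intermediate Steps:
V(j) = -4 + (97 + j)/(-68 + j) (V(j) = -4 + (j + 97)/(j - 68) = -4 + (97 + j)/(-68 + j))
U = 1/7818 (U = 1/((21441 - 4225) - 9398) = 1/(17216 - 9398) = 1/7818 ≈ 0.00012791)
(1/V(65) + Q) - U = (1/(3*(123 - 1*65)/(-68 + 65)) + 12018) - 1*1/7818 = (1/(3*(123 - 65)/(-3)) + 12018) - 1/7818 = (1/(3*(-⅓)*58) + 12018) - 1/7818 = (1/(-58) + 12018) - 1/7818 = (-1/58 + 12018) - 1/7818 = 697043/58 - 1/7818 = 1362370529/113361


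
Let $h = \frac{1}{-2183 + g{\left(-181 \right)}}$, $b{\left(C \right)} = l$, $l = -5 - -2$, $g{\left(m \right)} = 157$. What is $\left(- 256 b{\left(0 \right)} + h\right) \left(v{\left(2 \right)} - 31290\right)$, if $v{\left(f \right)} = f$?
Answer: $- \frac{24341547748}{1013} \approx -2.4029 \cdot 10^{7}$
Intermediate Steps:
$l = -3$ ($l = -5 + 2 = -3$)
$b{\left(C \right)} = -3$
$h = - \frac{1}{2026}$ ($h = \frac{1}{-2183 + 157} = \frac{1}{-2026} = - \frac{1}{2026} \approx -0.00049358$)
$\left(- 256 b{\left(0 \right)} + h\right) \left(v{\left(2 \right)} - 31290\right) = \left(\left(-256\right) \left(-3\right) - \frac{1}{2026}\right) \left(2 - 31290\right) = \left(768 - \frac{1}{2026}\right) \left(-31288\right) = \frac{1555967}{2026} \left(-31288\right) = - \frac{24341547748}{1013}$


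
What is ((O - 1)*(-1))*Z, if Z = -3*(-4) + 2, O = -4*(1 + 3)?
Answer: 238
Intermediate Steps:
O = -16 (O = -4*4 = -16)
Z = 14 (Z = 12 + 2 = 14)
((O - 1)*(-1))*Z = ((-16 - 1)*(-1))*14 = -17*(-1)*14 = 17*14 = 238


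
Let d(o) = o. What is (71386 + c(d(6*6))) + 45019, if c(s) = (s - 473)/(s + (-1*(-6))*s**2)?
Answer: 909355423/7812 ≈ 1.1641e+5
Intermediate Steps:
c(s) = (-473 + s)/(s + 6*s**2)
(71386 + c(d(6*6))) + 45019 = (71386 + (-473 + 6*6)/(((6*6))*(1 + 6*(6*6)))) + 45019 = (71386 + (-473 + 36)/(36*(1 + 6*36))) + 45019 = (71386 + (1/36)*(-437)/(1 + 216)) + 45019 = (71386 + (1/36)*(-437)/217) + 45019 = (71386 + (1/36)*(1/217)*(-437)) + 45019 = (71386 - 437/7812) + 45019 = 557666995/7812 + 45019 = 909355423/7812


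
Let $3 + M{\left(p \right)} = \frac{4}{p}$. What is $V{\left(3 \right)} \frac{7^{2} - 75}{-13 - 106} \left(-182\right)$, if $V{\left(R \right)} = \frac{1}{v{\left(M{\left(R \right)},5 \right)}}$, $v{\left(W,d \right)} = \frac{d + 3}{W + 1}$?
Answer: $\frac{169}{51} \approx 3.3137$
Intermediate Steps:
$M{\left(p \right)} = -3 + \frac{4}{p}$
$v{\left(W,d \right)} = \frac{3 + d}{1 + W}$
$V{\left(R \right)} = - \frac{1}{4} + \frac{1}{2 R}$ ($V{\left(R \right)} = \frac{1}{\frac{1}{1 - \left(3 - \frac{4}{R}\right)} \left(3 + 5\right)} = \frac{1}{\frac{1}{-2 + \frac{4}{R}} 8} = \frac{1}{8 \frac{1}{-2 + \frac{4}{R}}} = - \frac{1}{4} + \frac{1}{2 R}$)
$V{\left(3 \right)} \frac{7^{2} - 75}{-13 - 106} \left(-182\right) = \frac{2 - 3}{4 \cdot 3} \frac{7^{2} - 75}{-13 - 106} \left(-182\right) = \frac{1}{4} \cdot \frac{1}{3} \left(2 - 3\right) \frac{49 - 75}{-119} \left(-182\right) = \frac{1}{4} \cdot \frac{1}{3} \left(-1\right) \left(\left(-26\right) \left(- \frac{1}{119}\right)\right) \left(-182\right) = \left(- \frac{1}{12}\right) \frac{26}{119} \left(-182\right) = \left(- \frac{13}{714}\right) \left(-182\right) = \frac{169}{51}$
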